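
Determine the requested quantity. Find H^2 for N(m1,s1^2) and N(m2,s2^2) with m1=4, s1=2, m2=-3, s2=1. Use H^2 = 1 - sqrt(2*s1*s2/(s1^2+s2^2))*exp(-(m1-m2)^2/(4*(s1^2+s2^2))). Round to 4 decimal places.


Squared Hellinger distance for Gaussians:
H^2 = 1 - sqrt(2*s1*s2/(s1^2+s2^2)) * exp(-(m1-m2)^2/(4*(s1^2+s2^2))).
s1^2 = 4, s2^2 = 1, s1^2+s2^2 = 5.
sqrt(2*2*1/(5)) = 0.894427.
(m1-m2)^2 = (7)^2 = 49.
exp(-49/(4*5)) = exp(-2.45) = 0.086294.
H^2 = 1 - 0.894427*0.086294 = 0.9228

0.9228


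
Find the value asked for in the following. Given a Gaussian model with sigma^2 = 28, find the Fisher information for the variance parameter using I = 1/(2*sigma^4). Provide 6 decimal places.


Fisher information for variance: I(sigma^2) = 1/(2*sigma^4).
sigma^2 = 28, so sigma^4 = 784.
I = 1/(2*784) = 1/1568 = 0.000638

0.000638


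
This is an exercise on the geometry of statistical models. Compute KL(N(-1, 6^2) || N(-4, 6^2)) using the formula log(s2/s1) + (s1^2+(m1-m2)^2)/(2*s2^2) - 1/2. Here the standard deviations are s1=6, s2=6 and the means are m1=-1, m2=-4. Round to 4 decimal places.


KL divergence between normal distributions:
KL = log(s2/s1) + (s1^2 + (m1-m2)^2)/(2*s2^2) - 1/2.
log(6/6) = 0.0.
(6^2 + (-1--4)^2)/(2*6^2) = (36 + 9)/72 = 0.625.
KL = 0.0 + 0.625 - 0.5 = 0.1250

0.1250


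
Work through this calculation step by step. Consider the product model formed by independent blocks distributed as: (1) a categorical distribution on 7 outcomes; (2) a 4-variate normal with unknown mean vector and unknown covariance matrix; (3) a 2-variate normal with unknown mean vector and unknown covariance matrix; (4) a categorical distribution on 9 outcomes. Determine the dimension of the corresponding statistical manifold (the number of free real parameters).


The dimension of a statistical manifold equals the number of free
(independent) real parameters of the model. For a product of independent
blocks the parameter counts add.
- categorical on 7 outcomes (probabilities sum to 1): 7-1 = 6.
- 4-variate normal: 4 (mean) + 4*5/2 = 10 (symmetric covariance) = 14.
- 2-variate normal: 2 (mean) + 2*3/2 = 3 (symmetric covariance) = 5.
- categorical on 9 outcomes (probabilities sum to 1): 9-1 = 8.
Total = 6 + 14 + 5 + 8 = 33.
Dimension = 33

33


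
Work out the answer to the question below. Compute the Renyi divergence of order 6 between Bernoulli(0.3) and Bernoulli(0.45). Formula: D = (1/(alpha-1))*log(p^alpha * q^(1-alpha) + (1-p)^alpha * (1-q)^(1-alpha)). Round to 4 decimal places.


Renyi divergence of order alpha between Bernoulli distributions:
D = (1/(alpha-1))*log(p^alpha * q^(1-alpha) + (1-p)^alpha * (1-q)^(1-alpha)).
alpha = 6, p = 0.3, q = 0.45.
p^alpha * q^(1-alpha) = 0.3^6 * 0.45^-5 = 0.039506.
(1-p)^alpha * (1-q)^(1-alpha) = 0.7^6 * 0.55^-5 = 2.337625.
sum = 0.039506 + 2.337625 = 2.377131.
D = (1/5)*log(2.377131) = 0.1732

0.1732


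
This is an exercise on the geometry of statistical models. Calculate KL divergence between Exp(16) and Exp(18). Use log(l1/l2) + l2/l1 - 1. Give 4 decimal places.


KL divergence for exponential family:
KL = log(l1/l2) + l2/l1 - 1.
log(16/18) = -0.117783.
18/16 = 1.125.
KL = -0.117783 + 1.125 - 1 = 0.0072

0.0072


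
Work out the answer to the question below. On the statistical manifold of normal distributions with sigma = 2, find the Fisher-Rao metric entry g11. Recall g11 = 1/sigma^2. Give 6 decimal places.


For the 2-parameter normal family, the Fisher metric has:
  g11 = 1/sigma^2, g22 = 2/sigma^2.
sigma = 2, sigma^2 = 4.
g11 = 0.250000

0.250000


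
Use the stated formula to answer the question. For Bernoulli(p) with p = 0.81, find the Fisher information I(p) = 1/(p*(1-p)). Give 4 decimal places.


For Bernoulli(p), Fisher information is I(p) = 1/(p*(1-p)).
p = 0.81, 1-p = 0.19.
p*(1-p) = 0.1539.
I(p) = 1/0.1539 = 6.4977

6.4977


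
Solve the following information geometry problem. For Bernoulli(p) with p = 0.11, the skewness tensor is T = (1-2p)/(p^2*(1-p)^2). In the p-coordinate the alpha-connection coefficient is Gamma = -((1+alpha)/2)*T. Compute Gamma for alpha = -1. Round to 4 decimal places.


Skewness (Amari-Chentsov) tensor: T = (1-2p)/(p^2*(1-p)^2).
p = 0.11, 1-2p = 0.78, p^2 = 0.0121, (1-p)^2 = 0.7921.
T = 0.78/(0.0121 * 0.7921) = 81.382161.
In the p-coordinate, Gamma^(alpha) = Gamma^(0) - (alpha/2)*T with Gamma^(0) = (1/2)*g'(p) = -T/2,
so Gamma^(alpha) = -((1+alpha)/2)*T.
alpha = -1, -(1+alpha)/2 = 0.0.
Gamma = 0.0 * 81.382161 = 0.0000

0.0000


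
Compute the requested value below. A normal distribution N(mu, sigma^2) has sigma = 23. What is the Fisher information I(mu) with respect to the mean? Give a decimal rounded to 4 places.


The Fisher information for the mean of a normal distribution is I(mu) = 1/sigma^2.
sigma = 23, so sigma^2 = 529.
I(mu) = 1/529 = 0.0019

0.0019


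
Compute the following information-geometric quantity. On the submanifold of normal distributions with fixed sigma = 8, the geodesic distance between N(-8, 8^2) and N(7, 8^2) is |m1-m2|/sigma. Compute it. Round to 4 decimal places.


On the fixed-variance normal subfamily, geodesic distance = |m1-m2|/sigma.
|-8 - 7| = 15.
sigma = 8.
d = 15/8 = 1.8750

1.8750


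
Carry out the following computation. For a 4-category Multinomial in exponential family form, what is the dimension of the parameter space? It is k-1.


Exponential family dimension calculation:
For Multinomial with k=4 categories, dim = k-1 = 3.

3


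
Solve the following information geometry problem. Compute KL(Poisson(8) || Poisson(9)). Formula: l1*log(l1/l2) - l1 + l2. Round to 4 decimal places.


KL divergence for Poisson:
KL = l1*log(l1/l2) - l1 + l2.
l1 = 8, l2 = 9.
log(8/9) = -0.117783.
l1*log(l1/l2) = 8 * -0.117783 = -0.942264.
KL = -0.942264 - 8 + 9 = 0.0577

0.0577


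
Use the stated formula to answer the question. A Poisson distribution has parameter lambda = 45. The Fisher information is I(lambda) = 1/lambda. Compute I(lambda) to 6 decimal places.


Fisher information for Poisson: I(lambda) = 1/lambda.
lambda = 45.
I(lambda) = 1/45 = 0.022222

0.022222


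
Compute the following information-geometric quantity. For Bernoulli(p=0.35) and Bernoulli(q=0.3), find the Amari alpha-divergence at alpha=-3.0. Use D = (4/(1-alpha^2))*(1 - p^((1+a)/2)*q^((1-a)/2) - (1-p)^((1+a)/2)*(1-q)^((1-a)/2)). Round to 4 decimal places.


Amari alpha-divergence:
D = (4/(1-alpha^2))*(1 - p^((1+a)/2)*q^((1-a)/2) - (1-p)^((1+a)/2)*(1-q)^((1-a)/2)).
alpha = -3.0, p = 0.35, q = 0.3.
e1 = (1+alpha)/2 = -1.0, e2 = (1-alpha)/2 = 2.0.
t1 = p^e1 * q^e2 = 0.35^-1.0 * 0.3^2.0 = 0.257143.
t2 = (1-p)^e1 * (1-q)^e2 = 0.65^-1.0 * 0.7^2.0 = 0.753846.
4/(1-alpha^2) = -0.5.
D = -0.5*(1 - 0.257143 - 0.753846) = 0.0055

0.0055


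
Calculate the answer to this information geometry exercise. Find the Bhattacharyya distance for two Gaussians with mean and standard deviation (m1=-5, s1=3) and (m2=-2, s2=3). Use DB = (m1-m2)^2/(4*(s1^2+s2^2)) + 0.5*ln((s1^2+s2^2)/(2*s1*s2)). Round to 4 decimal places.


Bhattacharyya distance between two Gaussians:
DB = (m1-m2)^2/(4*(s1^2+s2^2)) + (1/2)*ln((s1^2+s2^2)/(2*s1*s2)).
(m1-m2)^2 = (-3)^2 = 9.
s1^2+s2^2 = 9 + 9 = 18.
term1 = 9/72 = 0.125.
term2 = 0.5*ln(18/18.0) = 0.0.
DB = 0.125 + 0.0 = 0.1250

0.1250


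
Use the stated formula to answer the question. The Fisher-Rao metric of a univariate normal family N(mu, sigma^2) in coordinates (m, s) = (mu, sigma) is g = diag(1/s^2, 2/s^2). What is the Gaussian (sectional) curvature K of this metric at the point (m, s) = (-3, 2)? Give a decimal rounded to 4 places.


The metric has the form g = (A dm^2 + B ds^2)/s^2 with A = 1, B = 2.
Substitute u = sqrt(A/B)*m: g = B*(du^2 + ds^2)/s^2, i.e. B times the
Poincare upper half-plane metric, which has constant Gaussian curvature -1.
Scaling a 2D metric by a constant c divides the Gaussian curvature by c,
so K = -1/B = -1/(2) = -0.5000 everywhere (the point (m, s) = (-3, 2) is irrelevant:
the curvature is constant).
The requested Gaussian curvature is K = -0.5000.

-0.5000


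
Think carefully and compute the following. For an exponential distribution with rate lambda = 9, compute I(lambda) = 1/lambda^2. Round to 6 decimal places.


Fisher information for exponential: I(lambda) = 1/lambda^2.
lambda = 9, lambda^2 = 81.
I = 1/81 = 0.012346

0.012346


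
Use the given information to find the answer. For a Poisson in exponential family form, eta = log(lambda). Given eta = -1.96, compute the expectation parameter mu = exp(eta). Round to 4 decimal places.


Expectation parameter for Poisson exponential family:
mu = exp(eta).
eta = -1.96.
mu = exp(-1.96) = 0.1409

0.1409


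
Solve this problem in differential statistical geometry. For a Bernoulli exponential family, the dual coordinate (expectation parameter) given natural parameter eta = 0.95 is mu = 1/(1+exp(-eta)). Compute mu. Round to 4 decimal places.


Dual coordinate (expectation parameter) for Bernoulli:
mu = 1/(1+exp(-eta)).
eta = 0.95.
exp(-eta) = exp(-0.95) = 0.386741.
mu = 1/(1+0.386741) = 0.7211

0.7211


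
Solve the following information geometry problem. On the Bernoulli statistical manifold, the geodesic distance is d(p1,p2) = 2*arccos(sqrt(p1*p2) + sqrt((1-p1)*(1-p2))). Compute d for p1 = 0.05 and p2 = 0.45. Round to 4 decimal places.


Geodesic distance on Bernoulli manifold:
d(p1,p2) = 2*arccos(sqrt(p1*p2) + sqrt((1-p1)*(1-p2))).
sqrt(p1*p2) = sqrt(0.05*0.45) = 0.15.
sqrt((1-p1)*(1-p2)) = sqrt(0.95*0.55) = 0.722842.
arg = 0.15 + 0.722842 = 0.872842.
d = 2*arccos(0.872842) = 1.0196

1.0196


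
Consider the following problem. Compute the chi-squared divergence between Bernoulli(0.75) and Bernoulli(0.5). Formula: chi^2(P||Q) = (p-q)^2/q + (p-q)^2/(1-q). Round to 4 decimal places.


Chi-squared divergence between Bernoulli distributions:
chi^2 = (p-q)^2/q + (p-q)^2/(1-q).
p = 0.75, q = 0.5, p-q = 0.25.
(p-q)^2 = 0.0625.
term1 = 0.0625/0.5 = 0.125.
term2 = 0.0625/0.5 = 0.125.
chi^2 = 0.125 + 0.125 = 0.2500

0.2500


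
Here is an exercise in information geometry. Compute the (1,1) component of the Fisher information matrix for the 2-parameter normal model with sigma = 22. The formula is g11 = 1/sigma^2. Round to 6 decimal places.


For the 2-parameter normal family, the Fisher metric has:
  g11 = 1/sigma^2, g22 = 2/sigma^2.
sigma = 22, sigma^2 = 484.
g11 = 0.002066

0.002066


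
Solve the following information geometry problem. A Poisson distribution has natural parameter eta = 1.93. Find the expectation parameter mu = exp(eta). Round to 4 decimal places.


Expectation parameter for Poisson exponential family:
mu = exp(eta).
eta = 1.93.
mu = exp(1.93) = 6.8895

6.8895


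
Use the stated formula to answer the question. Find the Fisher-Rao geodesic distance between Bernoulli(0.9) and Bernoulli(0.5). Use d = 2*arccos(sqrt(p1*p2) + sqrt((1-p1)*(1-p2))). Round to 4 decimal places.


Geodesic distance on Bernoulli manifold:
d(p1,p2) = 2*arccos(sqrt(p1*p2) + sqrt((1-p1)*(1-p2))).
sqrt(p1*p2) = sqrt(0.9*0.5) = 0.67082.
sqrt((1-p1)*(1-p2)) = sqrt(0.1*0.5) = 0.223607.
arg = 0.67082 + 0.223607 = 0.894427.
d = 2*arccos(0.894427) = 0.9273

0.9273


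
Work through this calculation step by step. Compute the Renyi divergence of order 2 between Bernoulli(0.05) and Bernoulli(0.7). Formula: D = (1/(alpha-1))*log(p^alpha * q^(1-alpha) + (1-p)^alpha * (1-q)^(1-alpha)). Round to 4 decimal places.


Renyi divergence of order alpha between Bernoulli distributions:
D = (1/(alpha-1))*log(p^alpha * q^(1-alpha) + (1-p)^alpha * (1-q)^(1-alpha)).
alpha = 2, p = 0.05, q = 0.7.
p^alpha * q^(1-alpha) = 0.05^2 * 0.7^-1 = 0.003571.
(1-p)^alpha * (1-q)^(1-alpha) = 0.95^2 * 0.3^-1 = 3.008333.
sum = 0.003571 + 3.008333 = 3.011905.
D = (1/1)*log(3.011905) = 1.1026

1.1026


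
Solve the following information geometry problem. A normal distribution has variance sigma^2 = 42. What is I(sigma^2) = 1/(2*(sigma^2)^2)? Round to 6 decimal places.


Fisher information for variance: I(sigma^2) = 1/(2*sigma^4).
sigma^2 = 42, so sigma^4 = 1764.
I = 1/(2*1764) = 1/3528 = 0.000283

0.000283


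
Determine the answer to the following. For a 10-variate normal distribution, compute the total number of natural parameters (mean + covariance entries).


Exponential family dimension calculation:
For 10-dim MVN: mean has 10 params, covariance has 10*11/2 = 55 unique entries.
Total dim = 10 + 55 = 65.

65


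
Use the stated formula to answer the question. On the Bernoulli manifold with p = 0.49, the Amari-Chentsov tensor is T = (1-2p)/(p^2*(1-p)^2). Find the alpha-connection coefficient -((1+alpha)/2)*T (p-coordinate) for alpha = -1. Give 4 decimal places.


Skewness (Amari-Chentsov) tensor: T = (1-2p)/(p^2*(1-p)^2).
p = 0.49, 1-2p = 0.02, p^2 = 0.2401, (1-p)^2 = 0.2601.
T = 0.02/(0.2401 * 0.2601) = 0.320256.
In the p-coordinate, Gamma^(alpha) = Gamma^(0) - (alpha/2)*T with Gamma^(0) = (1/2)*g'(p) = -T/2,
so Gamma^(alpha) = -((1+alpha)/2)*T.
alpha = -1, -(1+alpha)/2 = 0.0.
Gamma = 0.0 * 0.320256 = 0.0000

0.0000


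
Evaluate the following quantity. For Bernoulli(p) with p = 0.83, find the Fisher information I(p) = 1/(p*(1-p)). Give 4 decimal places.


For Bernoulli(p), Fisher information is I(p) = 1/(p*(1-p)).
p = 0.83, 1-p = 0.17.
p*(1-p) = 0.1411.
I(p) = 1/0.1411 = 7.0872

7.0872


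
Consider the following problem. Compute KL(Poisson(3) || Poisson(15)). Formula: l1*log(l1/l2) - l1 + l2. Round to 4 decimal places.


KL divergence for Poisson:
KL = l1*log(l1/l2) - l1 + l2.
l1 = 3, l2 = 15.
log(3/15) = -1.609438.
l1*log(l1/l2) = 3 * -1.609438 = -4.828314.
KL = -4.828314 - 3 + 15 = 7.1717

7.1717


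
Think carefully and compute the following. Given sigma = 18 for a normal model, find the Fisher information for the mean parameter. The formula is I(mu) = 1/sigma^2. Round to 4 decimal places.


The Fisher information for the mean of a normal distribution is I(mu) = 1/sigma^2.
sigma = 18, so sigma^2 = 324.
I(mu) = 1/324 = 0.0031

0.0031


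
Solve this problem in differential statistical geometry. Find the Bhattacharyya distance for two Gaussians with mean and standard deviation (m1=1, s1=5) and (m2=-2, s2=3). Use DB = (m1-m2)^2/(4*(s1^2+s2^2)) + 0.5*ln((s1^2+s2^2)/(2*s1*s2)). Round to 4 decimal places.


Bhattacharyya distance between two Gaussians:
DB = (m1-m2)^2/(4*(s1^2+s2^2)) + (1/2)*ln((s1^2+s2^2)/(2*s1*s2)).
(m1-m2)^2 = (3)^2 = 9.
s1^2+s2^2 = 25 + 9 = 34.
term1 = 9/136 = 0.066176.
term2 = 0.5*ln(34/30.0) = 0.062582.
DB = 0.066176 + 0.062582 = 0.1288

0.1288


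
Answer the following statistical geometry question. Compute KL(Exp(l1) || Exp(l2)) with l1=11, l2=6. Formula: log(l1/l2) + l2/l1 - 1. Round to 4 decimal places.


KL divergence for exponential family:
KL = log(l1/l2) + l2/l1 - 1.
log(11/6) = 0.606136.
6/11 = 0.545455.
KL = 0.606136 + 0.545455 - 1 = 0.1516

0.1516


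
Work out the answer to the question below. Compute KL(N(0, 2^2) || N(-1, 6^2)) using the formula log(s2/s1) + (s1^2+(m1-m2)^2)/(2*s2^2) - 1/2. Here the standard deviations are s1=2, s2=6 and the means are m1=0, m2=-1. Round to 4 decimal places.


KL divergence between normal distributions:
KL = log(s2/s1) + (s1^2 + (m1-m2)^2)/(2*s2^2) - 1/2.
log(6/2) = 1.098612.
(2^2 + (0--1)^2)/(2*6^2) = (4 + 1)/72 = 0.069444.
KL = 1.098612 + 0.069444 - 0.5 = 0.6681

0.6681


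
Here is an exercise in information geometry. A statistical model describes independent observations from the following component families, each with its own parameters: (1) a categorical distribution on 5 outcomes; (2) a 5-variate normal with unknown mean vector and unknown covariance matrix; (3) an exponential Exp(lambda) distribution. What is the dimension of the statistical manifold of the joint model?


The dimension of a statistical manifold equals the number of free
(independent) real parameters of the model. For a product of independent
blocks the parameter counts add.
- categorical on 5 outcomes (probabilities sum to 1): 5-1 = 4.
- 5-variate normal: 5 (mean) + 5*6/2 = 15 (symmetric covariance) = 20.
- exponential (lambda): 1.
Total = 4 + 20 + 1 = 25.
Dimension = 25

25


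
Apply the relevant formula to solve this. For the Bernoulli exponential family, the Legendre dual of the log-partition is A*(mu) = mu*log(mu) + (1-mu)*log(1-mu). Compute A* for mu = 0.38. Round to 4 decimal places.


Legendre transform for Bernoulli:
A*(mu) = mu*log(mu) + (1-mu)*log(1-mu).
mu = 0.38, 1-mu = 0.62.
mu*log(mu) = 0.38*log(0.38) = -0.367682.
(1-mu)*log(1-mu) = 0.62*log(0.62) = -0.296382.
A* = -0.367682 + -0.296382 = -0.6641

-0.6641


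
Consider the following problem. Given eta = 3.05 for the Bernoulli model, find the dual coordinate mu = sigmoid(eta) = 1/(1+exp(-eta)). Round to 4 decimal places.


Dual coordinate (expectation parameter) for Bernoulli:
mu = 1/(1+exp(-eta)).
eta = 3.05.
exp(-eta) = exp(-3.05) = 0.047359.
mu = 1/(1+0.047359) = 0.9548

0.9548


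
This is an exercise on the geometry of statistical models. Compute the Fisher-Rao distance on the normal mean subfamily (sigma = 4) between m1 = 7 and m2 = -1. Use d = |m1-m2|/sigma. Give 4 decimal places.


On the fixed-variance normal subfamily, geodesic distance = |m1-m2|/sigma.
|7 - -1| = 8.
sigma = 4.
d = 8/4 = 2.0000

2.0000


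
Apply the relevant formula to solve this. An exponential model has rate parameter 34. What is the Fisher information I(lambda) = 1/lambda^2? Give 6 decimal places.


Fisher information for exponential: I(lambda) = 1/lambda^2.
lambda = 34, lambda^2 = 1156.
I = 1/1156 = 0.000865

0.000865


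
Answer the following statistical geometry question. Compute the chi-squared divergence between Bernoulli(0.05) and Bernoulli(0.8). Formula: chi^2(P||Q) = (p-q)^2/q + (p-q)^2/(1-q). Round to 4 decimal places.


Chi-squared divergence between Bernoulli distributions:
chi^2 = (p-q)^2/q + (p-q)^2/(1-q).
p = 0.05, q = 0.8, p-q = -0.75.
(p-q)^2 = 0.5625.
term1 = 0.5625/0.8 = 0.703125.
term2 = 0.5625/0.2 = 2.8125.
chi^2 = 0.703125 + 2.8125 = 3.5156

3.5156


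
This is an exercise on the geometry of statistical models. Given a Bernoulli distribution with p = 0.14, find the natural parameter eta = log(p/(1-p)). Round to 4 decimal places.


Natural parameter for Bernoulli: eta = log(p/(1-p)).
p = 0.14, 1-p = 0.86.
p/(1-p) = 0.162791.
eta = log(0.162791) = -1.8153

-1.8153


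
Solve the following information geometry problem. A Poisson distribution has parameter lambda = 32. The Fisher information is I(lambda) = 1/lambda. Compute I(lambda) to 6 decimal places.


Fisher information for Poisson: I(lambda) = 1/lambda.
lambda = 32.
I(lambda) = 1/32 = 0.031250

0.031250


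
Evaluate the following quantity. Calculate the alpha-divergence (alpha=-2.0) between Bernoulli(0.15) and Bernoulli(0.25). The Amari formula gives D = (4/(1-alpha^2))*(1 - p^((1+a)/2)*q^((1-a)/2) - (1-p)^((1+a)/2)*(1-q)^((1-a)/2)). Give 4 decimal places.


Amari alpha-divergence:
D = (4/(1-alpha^2))*(1 - p^((1+a)/2)*q^((1-a)/2) - (1-p)^((1+a)/2)*(1-q)^((1-a)/2)).
alpha = -2.0, p = 0.15, q = 0.25.
e1 = (1+alpha)/2 = -0.5, e2 = (1-alpha)/2 = 1.5.
t1 = p^e1 * q^e2 = 0.15^-0.5 * 0.25^1.5 = 0.322749.
t2 = (1-p)^e1 * (1-q)^e2 = 0.85^-0.5 * 0.75^1.5 = 0.704502.
4/(1-alpha^2) = -1.333333.
D = -1.333333*(1 - 0.322749 - 0.704502) = 0.0363

0.0363


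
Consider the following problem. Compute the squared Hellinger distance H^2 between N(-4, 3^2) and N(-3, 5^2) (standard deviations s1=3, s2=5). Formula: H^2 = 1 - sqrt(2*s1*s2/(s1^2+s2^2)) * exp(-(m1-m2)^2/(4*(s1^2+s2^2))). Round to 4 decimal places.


Squared Hellinger distance for Gaussians:
H^2 = 1 - sqrt(2*s1*s2/(s1^2+s2^2)) * exp(-(m1-m2)^2/(4*(s1^2+s2^2))).
s1^2 = 9, s2^2 = 25, s1^2+s2^2 = 34.
sqrt(2*3*5/(34)) = 0.939336.
(m1-m2)^2 = (-1)^2 = 1.
exp(-1/(4*34)) = exp(-0.007353) = 0.992674.
H^2 = 1 - 0.939336*0.992674 = 0.0675

0.0675


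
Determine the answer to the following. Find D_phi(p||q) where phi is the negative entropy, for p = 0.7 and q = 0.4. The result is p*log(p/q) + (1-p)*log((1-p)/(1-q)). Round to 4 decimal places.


Bregman divergence with negative entropy generator:
D = p*log(p/q) + (1-p)*log((1-p)/(1-q)).
p = 0.7, q = 0.4.
p*log(p/q) = 0.7*log(0.7/0.4) = 0.391731.
(1-p)*log((1-p)/(1-q)) = 0.3*log(0.3/0.6) = -0.207944.
D = 0.391731 + -0.207944 = 0.1838

0.1838


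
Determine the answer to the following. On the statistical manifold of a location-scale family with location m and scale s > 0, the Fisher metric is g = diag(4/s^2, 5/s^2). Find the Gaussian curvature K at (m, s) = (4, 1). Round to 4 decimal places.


The metric has the form g = (A dm^2 + B ds^2)/s^2 with A = 4, B = 5.
Substitute u = sqrt(A/B)*m: g = B*(du^2 + ds^2)/s^2, i.e. B times the
Poincare upper half-plane metric, which has constant Gaussian curvature -1.
Scaling a 2D metric by a constant c divides the Gaussian curvature by c,
so K = -1/B = -1/(5) = -0.2000 everywhere (the point (m, s) = (4, 1) is irrelevant:
the curvature is constant).
The requested Gaussian curvature is K = -0.2000.

-0.2000


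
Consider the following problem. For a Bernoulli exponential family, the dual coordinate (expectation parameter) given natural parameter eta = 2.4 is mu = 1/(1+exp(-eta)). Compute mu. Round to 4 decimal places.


Dual coordinate (expectation parameter) for Bernoulli:
mu = 1/(1+exp(-eta)).
eta = 2.4.
exp(-eta) = exp(-2.4) = 0.090718.
mu = 1/(1+0.090718) = 0.9168

0.9168


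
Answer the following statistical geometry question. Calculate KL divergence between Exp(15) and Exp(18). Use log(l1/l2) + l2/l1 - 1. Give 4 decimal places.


KL divergence for exponential family:
KL = log(l1/l2) + l2/l1 - 1.
log(15/18) = -0.182322.
18/15 = 1.2.
KL = -0.182322 + 1.2 - 1 = 0.0177

0.0177


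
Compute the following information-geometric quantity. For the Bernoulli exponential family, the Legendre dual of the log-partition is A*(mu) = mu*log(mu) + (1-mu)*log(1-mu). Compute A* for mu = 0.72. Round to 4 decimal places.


Legendre transform for Bernoulli:
A*(mu) = mu*log(mu) + (1-mu)*log(1-mu).
mu = 0.72, 1-mu = 0.28.
mu*log(mu) = 0.72*log(0.72) = -0.236523.
(1-mu)*log(1-mu) = 0.28*log(0.28) = -0.35643.
A* = -0.236523 + -0.35643 = -0.5930

-0.5930


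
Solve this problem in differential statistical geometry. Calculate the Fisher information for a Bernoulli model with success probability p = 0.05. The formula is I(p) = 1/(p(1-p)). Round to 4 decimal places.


For Bernoulli(p), Fisher information is I(p) = 1/(p*(1-p)).
p = 0.05, 1-p = 0.95.
p*(1-p) = 0.0475.
I(p) = 1/0.0475 = 21.0526

21.0526


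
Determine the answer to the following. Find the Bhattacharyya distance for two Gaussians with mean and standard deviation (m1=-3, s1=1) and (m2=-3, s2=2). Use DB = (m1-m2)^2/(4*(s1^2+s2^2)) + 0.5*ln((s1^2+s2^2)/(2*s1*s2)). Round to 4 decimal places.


Bhattacharyya distance between two Gaussians:
DB = (m1-m2)^2/(4*(s1^2+s2^2)) + (1/2)*ln((s1^2+s2^2)/(2*s1*s2)).
(m1-m2)^2 = (0)^2 = 0.
s1^2+s2^2 = 1 + 4 = 5.
term1 = 0/20 = 0.0.
term2 = 0.5*ln(5/4.0) = 0.111572.
DB = 0.0 + 0.111572 = 0.1116

0.1116


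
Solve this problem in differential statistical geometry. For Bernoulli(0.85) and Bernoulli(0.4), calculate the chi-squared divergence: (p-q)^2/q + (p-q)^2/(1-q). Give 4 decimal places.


Chi-squared divergence between Bernoulli distributions:
chi^2 = (p-q)^2/q + (p-q)^2/(1-q).
p = 0.85, q = 0.4, p-q = 0.45.
(p-q)^2 = 0.2025.
term1 = 0.2025/0.4 = 0.50625.
term2 = 0.2025/0.6 = 0.3375.
chi^2 = 0.50625 + 0.3375 = 0.8437

0.8437


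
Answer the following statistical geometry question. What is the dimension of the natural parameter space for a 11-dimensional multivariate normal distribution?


Exponential family dimension calculation:
For 11-dim MVN: mean has 11 params, covariance has 11*12/2 = 66 unique entries.
Total dim = 11 + 66 = 77.

77


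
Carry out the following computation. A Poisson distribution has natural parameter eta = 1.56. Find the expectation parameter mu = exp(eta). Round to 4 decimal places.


Expectation parameter for Poisson exponential family:
mu = exp(eta).
eta = 1.56.
mu = exp(1.56) = 4.7588

4.7588


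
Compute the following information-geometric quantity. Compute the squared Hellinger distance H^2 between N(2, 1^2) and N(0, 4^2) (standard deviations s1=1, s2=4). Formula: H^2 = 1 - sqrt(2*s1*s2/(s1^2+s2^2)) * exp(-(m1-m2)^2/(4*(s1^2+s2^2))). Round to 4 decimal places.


Squared Hellinger distance for Gaussians:
H^2 = 1 - sqrt(2*s1*s2/(s1^2+s2^2)) * exp(-(m1-m2)^2/(4*(s1^2+s2^2))).
s1^2 = 1, s2^2 = 16, s1^2+s2^2 = 17.
sqrt(2*1*4/(17)) = 0.685994.
(m1-m2)^2 = (2)^2 = 4.
exp(-4/(4*17)) = exp(-0.058824) = 0.942873.
H^2 = 1 - 0.685994*0.942873 = 0.3532

0.3532


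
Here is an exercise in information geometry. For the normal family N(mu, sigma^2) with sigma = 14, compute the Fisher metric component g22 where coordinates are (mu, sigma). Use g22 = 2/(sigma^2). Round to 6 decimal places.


For the 2-parameter normal family, the Fisher metric has:
  g11 = 1/sigma^2, g22 = 2/sigma^2.
sigma = 14, sigma^2 = 196.
g22 = 0.010204

0.010204


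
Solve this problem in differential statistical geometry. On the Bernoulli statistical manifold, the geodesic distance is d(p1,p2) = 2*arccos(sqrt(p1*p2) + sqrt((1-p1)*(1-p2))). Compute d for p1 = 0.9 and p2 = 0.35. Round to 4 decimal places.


Geodesic distance on Bernoulli manifold:
d(p1,p2) = 2*arccos(sqrt(p1*p2) + sqrt((1-p1)*(1-p2))).
sqrt(p1*p2) = sqrt(0.9*0.35) = 0.561249.
sqrt((1-p1)*(1-p2)) = sqrt(0.1*0.65) = 0.254951.
arg = 0.561249 + 0.254951 = 0.8162.
d = 2*arccos(0.8162) = 1.2320

1.2320


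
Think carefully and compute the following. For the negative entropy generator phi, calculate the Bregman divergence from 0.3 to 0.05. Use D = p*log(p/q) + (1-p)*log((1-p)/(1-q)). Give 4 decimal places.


Bregman divergence with negative entropy generator:
D = p*log(p/q) + (1-p)*log((1-p)/(1-q)).
p = 0.3, q = 0.05.
p*log(p/q) = 0.3*log(0.3/0.05) = 0.537528.
(1-p)*log((1-p)/(1-q)) = 0.7*log(0.7/0.95) = -0.213767.
D = 0.537528 + -0.213767 = 0.3238

0.3238


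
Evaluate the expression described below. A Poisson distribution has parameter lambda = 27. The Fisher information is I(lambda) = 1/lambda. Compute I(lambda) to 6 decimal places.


Fisher information for Poisson: I(lambda) = 1/lambda.
lambda = 27.
I(lambda) = 1/27 = 0.037037

0.037037


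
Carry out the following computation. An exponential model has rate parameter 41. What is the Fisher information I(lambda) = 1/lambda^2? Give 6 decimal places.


Fisher information for exponential: I(lambda) = 1/lambda^2.
lambda = 41, lambda^2 = 1681.
I = 1/1681 = 0.000595

0.000595


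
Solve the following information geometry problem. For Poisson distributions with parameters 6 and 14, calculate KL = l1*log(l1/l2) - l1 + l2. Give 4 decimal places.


KL divergence for Poisson:
KL = l1*log(l1/l2) - l1 + l2.
l1 = 6, l2 = 14.
log(6/14) = -0.847298.
l1*log(l1/l2) = 6 * -0.847298 = -5.083787.
KL = -5.083787 - 6 + 14 = 2.9162

2.9162


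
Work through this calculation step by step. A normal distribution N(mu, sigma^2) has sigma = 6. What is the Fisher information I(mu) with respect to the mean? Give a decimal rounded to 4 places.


The Fisher information for the mean of a normal distribution is I(mu) = 1/sigma^2.
sigma = 6, so sigma^2 = 36.
I(mu) = 1/36 = 0.0278

0.0278


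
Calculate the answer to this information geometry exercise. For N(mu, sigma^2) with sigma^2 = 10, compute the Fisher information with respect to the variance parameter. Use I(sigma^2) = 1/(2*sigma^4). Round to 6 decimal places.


Fisher information for variance: I(sigma^2) = 1/(2*sigma^4).
sigma^2 = 10, so sigma^4 = 100.
I = 1/(2*100) = 1/200 = 0.005000

0.005000


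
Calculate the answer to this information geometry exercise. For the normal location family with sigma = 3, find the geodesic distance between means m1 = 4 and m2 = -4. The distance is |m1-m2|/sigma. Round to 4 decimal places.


On the fixed-variance normal subfamily, geodesic distance = |m1-m2|/sigma.
|4 - -4| = 8.
sigma = 3.
d = 8/3 = 2.6667

2.6667


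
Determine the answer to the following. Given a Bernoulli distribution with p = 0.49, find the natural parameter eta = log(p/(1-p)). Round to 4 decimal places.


Natural parameter for Bernoulli: eta = log(p/(1-p)).
p = 0.49, 1-p = 0.51.
p/(1-p) = 0.960784.
eta = log(0.960784) = -0.0400

-0.0400


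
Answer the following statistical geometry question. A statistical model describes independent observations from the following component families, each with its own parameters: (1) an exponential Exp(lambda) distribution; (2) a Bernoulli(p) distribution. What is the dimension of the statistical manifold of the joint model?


The dimension of a statistical manifold equals the number of free
(independent) real parameters of the model. For a product of independent
blocks the parameter counts add.
- exponential (lambda): 1.
- Bernoulli (p): 1.
Total = 1 + 1 = 2.
Dimension = 2

2


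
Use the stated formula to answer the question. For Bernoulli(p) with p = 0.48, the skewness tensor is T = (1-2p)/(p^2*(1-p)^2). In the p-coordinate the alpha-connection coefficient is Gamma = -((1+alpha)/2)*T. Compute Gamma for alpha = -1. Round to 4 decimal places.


Skewness (Amari-Chentsov) tensor: T = (1-2p)/(p^2*(1-p)^2).
p = 0.48, 1-2p = 0.04, p^2 = 0.2304, (1-p)^2 = 0.2704.
T = 0.04/(0.2304 * 0.2704) = 0.642053.
In the p-coordinate, Gamma^(alpha) = Gamma^(0) - (alpha/2)*T with Gamma^(0) = (1/2)*g'(p) = -T/2,
so Gamma^(alpha) = -((1+alpha)/2)*T.
alpha = -1, -(1+alpha)/2 = 0.0.
Gamma = 0.0 * 0.642053 = 0.0000

0.0000


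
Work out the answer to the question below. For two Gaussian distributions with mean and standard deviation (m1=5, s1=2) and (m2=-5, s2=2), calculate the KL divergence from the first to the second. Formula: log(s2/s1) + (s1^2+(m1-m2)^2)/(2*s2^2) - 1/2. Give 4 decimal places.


KL divergence between normal distributions:
KL = log(s2/s1) + (s1^2 + (m1-m2)^2)/(2*s2^2) - 1/2.
log(2/2) = 0.0.
(2^2 + (5--5)^2)/(2*2^2) = (4 + 100)/8 = 13.0.
KL = 0.0 + 13.0 - 0.5 = 12.5000

12.5000


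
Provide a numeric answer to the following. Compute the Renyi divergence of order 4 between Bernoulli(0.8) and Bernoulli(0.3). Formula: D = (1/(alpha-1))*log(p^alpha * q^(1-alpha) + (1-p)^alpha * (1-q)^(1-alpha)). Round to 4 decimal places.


Renyi divergence of order alpha between Bernoulli distributions:
D = (1/(alpha-1))*log(p^alpha * q^(1-alpha) + (1-p)^alpha * (1-q)^(1-alpha)).
alpha = 4, p = 0.8, q = 0.3.
p^alpha * q^(1-alpha) = 0.8^4 * 0.3^-3 = 15.17037.
(1-p)^alpha * (1-q)^(1-alpha) = 0.2^4 * 0.7^-3 = 0.004665.
sum = 15.17037 + 0.004665 = 15.175035.
D = (1/3)*log(15.175035) = 0.9066

0.9066


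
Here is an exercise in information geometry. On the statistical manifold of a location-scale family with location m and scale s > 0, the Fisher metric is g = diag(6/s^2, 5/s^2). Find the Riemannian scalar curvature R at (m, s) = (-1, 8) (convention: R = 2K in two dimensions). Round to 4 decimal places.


The metric has the form g = (A dm^2 + B ds^2)/s^2 with A = 6, B = 5.
Substitute u = sqrt(A/B)*m: g = B*(du^2 + ds^2)/s^2, i.e. B times the
Poincare upper half-plane metric, which has constant Gaussian curvature -1.
Scaling a 2D metric by a constant c divides the Gaussian curvature by c,
so K = -1/B = -1/(5) = -0.2000 everywhere (the point (m, s) = (-1, 8) is irrelevant:
the curvature is constant).
Scalar curvature in dimension 2: R = 2K = -2/(5) = -0.4000.

-0.4000


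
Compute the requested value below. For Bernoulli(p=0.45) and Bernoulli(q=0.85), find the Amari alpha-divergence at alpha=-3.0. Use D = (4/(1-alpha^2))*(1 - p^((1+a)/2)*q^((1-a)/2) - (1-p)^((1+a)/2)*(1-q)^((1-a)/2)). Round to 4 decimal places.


Amari alpha-divergence:
D = (4/(1-alpha^2))*(1 - p^((1+a)/2)*q^((1-a)/2) - (1-p)^((1+a)/2)*(1-q)^((1-a)/2)).
alpha = -3.0, p = 0.45, q = 0.85.
e1 = (1+alpha)/2 = -1.0, e2 = (1-alpha)/2 = 2.0.
t1 = p^e1 * q^e2 = 0.45^-1.0 * 0.85^2.0 = 1.605556.
t2 = (1-p)^e1 * (1-q)^e2 = 0.55^-1.0 * 0.15^2.0 = 0.040909.
4/(1-alpha^2) = -0.5.
D = -0.5*(1 - 1.605556 - 0.040909) = 0.3232

0.3232


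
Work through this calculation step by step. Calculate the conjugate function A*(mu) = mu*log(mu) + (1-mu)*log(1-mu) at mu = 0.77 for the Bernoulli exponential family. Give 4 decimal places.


Legendre transform for Bernoulli:
A*(mu) = mu*log(mu) + (1-mu)*log(1-mu).
mu = 0.77, 1-mu = 0.23.
mu*log(mu) = 0.77*log(0.77) = -0.201251.
(1-mu)*log(1-mu) = 0.23*log(0.23) = -0.338025.
A* = -0.201251 + -0.338025 = -0.5393

-0.5393


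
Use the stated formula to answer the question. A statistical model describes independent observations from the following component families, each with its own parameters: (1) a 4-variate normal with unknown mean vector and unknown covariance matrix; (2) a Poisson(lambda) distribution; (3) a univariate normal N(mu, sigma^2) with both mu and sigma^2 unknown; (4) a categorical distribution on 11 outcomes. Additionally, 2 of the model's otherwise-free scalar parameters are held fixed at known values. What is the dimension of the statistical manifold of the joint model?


The dimension of a statistical manifold equals the number of free
(independent) real parameters of the model. For a product of independent
blocks the parameter counts add.
- 4-variate normal: 4 (mean) + 4*5/2 = 10 (symmetric covariance) = 14.
- Poisson (lambda): 1.
- normal (mu, sigma^2): 2.
- categorical on 11 outcomes (probabilities sum to 1): 11-1 = 10.
Total = 14 + 1 + 2 + 10 = 27.
2 parameter(s) fixed at known values: 27 - 2 = 25.
Dimension = 25

25


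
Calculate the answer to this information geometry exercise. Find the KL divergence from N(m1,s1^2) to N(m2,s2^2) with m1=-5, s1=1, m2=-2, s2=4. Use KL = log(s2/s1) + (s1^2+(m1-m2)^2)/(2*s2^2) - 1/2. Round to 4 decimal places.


KL divergence between normal distributions:
KL = log(s2/s1) + (s1^2 + (m1-m2)^2)/(2*s2^2) - 1/2.
log(4/1) = 1.386294.
(1^2 + (-5--2)^2)/(2*4^2) = (1 + 9)/32 = 0.3125.
KL = 1.386294 + 0.3125 - 0.5 = 1.1988

1.1988


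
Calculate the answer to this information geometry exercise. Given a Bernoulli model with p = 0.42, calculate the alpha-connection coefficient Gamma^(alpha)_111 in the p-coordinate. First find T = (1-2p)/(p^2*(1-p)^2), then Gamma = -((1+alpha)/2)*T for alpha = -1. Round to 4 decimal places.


Skewness (Amari-Chentsov) tensor: T = (1-2p)/(p^2*(1-p)^2).
p = 0.42, 1-2p = 0.16, p^2 = 0.1764, (1-p)^2 = 0.3364.
T = 0.16/(0.1764 * 0.3364) = 2.696283.
In the p-coordinate, Gamma^(alpha) = Gamma^(0) - (alpha/2)*T with Gamma^(0) = (1/2)*g'(p) = -T/2,
so Gamma^(alpha) = -((1+alpha)/2)*T.
alpha = -1, -(1+alpha)/2 = 0.0.
Gamma = 0.0 * 2.696283 = 0.0000

0.0000


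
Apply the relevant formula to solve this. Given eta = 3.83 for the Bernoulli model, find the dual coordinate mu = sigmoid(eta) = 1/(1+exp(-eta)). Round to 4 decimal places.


Dual coordinate (expectation parameter) for Bernoulli:
mu = 1/(1+exp(-eta)).
eta = 3.83.
exp(-eta) = exp(-3.83) = 0.02171.
mu = 1/(1+0.02171) = 0.9788

0.9788


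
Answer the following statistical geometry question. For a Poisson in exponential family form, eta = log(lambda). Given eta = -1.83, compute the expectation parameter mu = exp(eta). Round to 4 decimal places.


Expectation parameter for Poisson exponential family:
mu = exp(eta).
eta = -1.83.
mu = exp(-1.83) = 0.1604

0.1604


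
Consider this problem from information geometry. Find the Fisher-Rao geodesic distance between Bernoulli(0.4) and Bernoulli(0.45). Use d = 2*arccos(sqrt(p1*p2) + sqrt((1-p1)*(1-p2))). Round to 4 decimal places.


Geodesic distance on Bernoulli manifold:
d(p1,p2) = 2*arccos(sqrt(p1*p2) + sqrt((1-p1)*(1-p2))).
sqrt(p1*p2) = sqrt(0.4*0.45) = 0.424264.
sqrt((1-p1)*(1-p2)) = sqrt(0.6*0.55) = 0.574456.
arg = 0.424264 + 0.574456 = 0.99872.
d = 2*arccos(0.99872) = 0.1012

0.1012


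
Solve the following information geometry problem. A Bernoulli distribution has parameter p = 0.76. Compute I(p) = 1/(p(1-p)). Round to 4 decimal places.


For Bernoulli(p), Fisher information is I(p) = 1/(p*(1-p)).
p = 0.76, 1-p = 0.24.
p*(1-p) = 0.1824.
I(p) = 1/0.1824 = 5.4825

5.4825


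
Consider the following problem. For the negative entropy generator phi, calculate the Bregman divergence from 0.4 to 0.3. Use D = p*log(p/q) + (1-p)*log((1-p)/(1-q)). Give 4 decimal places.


Bregman divergence with negative entropy generator:
D = p*log(p/q) + (1-p)*log((1-p)/(1-q)).
p = 0.4, q = 0.3.
p*log(p/q) = 0.4*log(0.4/0.3) = 0.115073.
(1-p)*log((1-p)/(1-q)) = 0.6*log(0.6/0.7) = -0.09249.
D = 0.115073 + -0.09249 = 0.0226

0.0226


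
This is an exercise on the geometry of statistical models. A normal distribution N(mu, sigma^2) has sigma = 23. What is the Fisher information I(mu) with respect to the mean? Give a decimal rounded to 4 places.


The Fisher information for the mean of a normal distribution is I(mu) = 1/sigma^2.
sigma = 23, so sigma^2 = 529.
I(mu) = 1/529 = 0.0019

0.0019


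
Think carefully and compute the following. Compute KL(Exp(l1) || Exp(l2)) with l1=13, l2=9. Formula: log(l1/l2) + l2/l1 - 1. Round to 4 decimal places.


KL divergence for exponential family:
KL = log(l1/l2) + l2/l1 - 1.
log(13/9) = 0.367725.
9/13 = 0.692308.
KL = 0.367725 + 0.692308 - 1 = 0.0600

0.0600


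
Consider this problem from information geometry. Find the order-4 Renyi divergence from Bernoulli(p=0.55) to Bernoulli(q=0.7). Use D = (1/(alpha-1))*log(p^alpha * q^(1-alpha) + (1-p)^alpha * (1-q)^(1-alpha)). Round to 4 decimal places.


Renyi divergence of order alpha between Bernoulli distributions:
D = (1/(alpha-1))*log(p^alpha * q^(1-alpha) + (1-p)^alpha * (1-q)^(1-alpha)).
alpha = 4, p = 0.55, q = 0.7.
p^alpha * q^(1-alpha) = 0.55^4 * 0.7^-3 = 0.266782.
(1-p)^alpha * (1-q)^(1-alpha) = 0.45^4 * 0.3^-3 = 1.51875.
sum = 0.266782 + 1.51875 = 1.785532.
D = (1/3)*log(1.785532) = 0.1932

0.1932


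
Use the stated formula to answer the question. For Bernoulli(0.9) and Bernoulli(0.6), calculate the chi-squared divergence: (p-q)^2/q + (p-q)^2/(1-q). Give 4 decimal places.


Chi-squared divergence between Bernoulli distributions:
chi^2 = (p-q)^2/q + (p-q)^2/(1-q).
p = 0.9, q = 0.6, p-q = 0.3.
(p-q)^2 = 0.09.
term1 = 0.09/0.6 = 0.15.
term2 = 0.09/0.4 = 0.225.
chi^2 = 0.15 + 0.225 = 0.3750

0.3750


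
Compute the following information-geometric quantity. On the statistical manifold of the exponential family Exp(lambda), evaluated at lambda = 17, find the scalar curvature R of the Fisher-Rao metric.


This family has a single free parameter, so its statistical manifold
is 1-dimensional. The Riemann curvature tensor of any 1-dimensional
Riemannian manifold vanishes identically, so R = 0.

0


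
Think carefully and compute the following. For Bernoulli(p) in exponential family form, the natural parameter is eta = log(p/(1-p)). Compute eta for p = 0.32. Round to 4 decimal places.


Natural parameter for Bernoulli: eta = log(p/(1-p)).
p = 0.32, 1-p = 0.68.
p/(1-p) = 0.470588.
eta = log(0.470588) = -0.7538

-0.7538


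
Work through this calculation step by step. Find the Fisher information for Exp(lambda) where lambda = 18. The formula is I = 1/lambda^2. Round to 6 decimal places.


Fisher information for exponential: I(lambda) = 1/lambda^2.
lambda = 18, lambda^2 = 324.
I = 1/324 = 0.003086

0.003086


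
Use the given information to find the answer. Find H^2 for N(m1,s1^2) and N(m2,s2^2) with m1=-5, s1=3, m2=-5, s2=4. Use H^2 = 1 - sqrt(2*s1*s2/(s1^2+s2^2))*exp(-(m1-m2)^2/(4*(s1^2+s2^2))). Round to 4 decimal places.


Squared Hellinger distance for Gaussians:
H^2 = 1 - sqrt(2*s1*s2/(s1^2+s2^2)) * exp(-(m1-m2)^2/(4*(s1^2+s2^2))).
s1^2 = 9, s2^2 = 16, s1^2+s2^2 = 25.
sqrt(2*3*4/(25)) = 0.979796.
(m1-m2)^2 = (0)^2 = 0.
exp(-0/(4*25)) = exp(0.0) = 1.0.
H^2 = 1 - 0.979796*1.0 = 0.0202

0.0202


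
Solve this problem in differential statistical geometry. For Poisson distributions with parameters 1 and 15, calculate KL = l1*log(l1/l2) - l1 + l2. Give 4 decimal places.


KL divergence for Poisson:
KL = l1*log(l1/l2) - l1 + l2.
l1 = 1, l2 = 15.
log(1/15) = -2.70805.
l1*log(l1/l2) = 1 * -2.70805 = -2.70805.
KL = -2.70805 - 1 + 15 = 11.2919

11.2919
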